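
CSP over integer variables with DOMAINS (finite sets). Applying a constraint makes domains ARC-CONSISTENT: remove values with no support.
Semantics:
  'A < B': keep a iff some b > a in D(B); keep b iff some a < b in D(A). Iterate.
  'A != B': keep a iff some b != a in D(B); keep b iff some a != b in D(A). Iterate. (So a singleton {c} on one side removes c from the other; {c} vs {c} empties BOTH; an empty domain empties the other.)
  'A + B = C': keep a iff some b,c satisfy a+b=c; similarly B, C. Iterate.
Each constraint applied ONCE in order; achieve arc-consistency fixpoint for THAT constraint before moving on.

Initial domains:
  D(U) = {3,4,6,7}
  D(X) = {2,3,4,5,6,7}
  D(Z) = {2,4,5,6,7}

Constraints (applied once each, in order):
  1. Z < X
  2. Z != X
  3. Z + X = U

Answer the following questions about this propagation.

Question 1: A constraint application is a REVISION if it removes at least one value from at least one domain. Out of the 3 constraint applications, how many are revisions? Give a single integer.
Constraint 1 (Z < X) on D(Z)={2,4,5,6,7} D(X)={2,3,4,5,6,7}: Z {2,4,5,6,7}->{2,4,5,6}; X {2,3,4,5,6,7}->{3,4,5,6,7} => REVISION
Constraint 2 (Z != X) on D(Z)={2,4,5,6} D(X)={3,4,5,6,7}: no change => not a revision
Constraint 3 (Z + X = U) on D(Z)={2,4,5,6} D(X)={3,4,5,6,7} D(U)={3,4,6,7}: Z {2,4,5,6}->{2,4}; X {3,4,5,6,7}->{3,4,5}; U {3,4,6,7}->{6,7} => REVISION
Total revisions = 2

Answer: 2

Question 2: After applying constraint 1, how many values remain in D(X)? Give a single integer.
Answer: 5

Derivation:
Constraint 1 (Z < X) on D(Z)={2,4,5,6,7} D(X)={2,3,4,5,6,7}: Z {2,4,5,6,7}->{2,4,5,6}; X {2,3,4,5,6,7}->{3,4,5,6,7}
So after constraint 1: D(X)={3,4,5,6,7}, size = 5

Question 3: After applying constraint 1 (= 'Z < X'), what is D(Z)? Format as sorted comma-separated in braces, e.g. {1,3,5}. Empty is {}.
Constraint 1 (Z < X) on D(Z)={2,4,5,6,7} D(X)={2,3,4,5,6,7}: Z {2,4,5,6,7}->{2,4,5,6}; X {2,3,4,5,6,7}->{3,4,5,6,7}
So after constraint 1: D(Z) = {2,4,5,6}

Answer: {2,4,5,6}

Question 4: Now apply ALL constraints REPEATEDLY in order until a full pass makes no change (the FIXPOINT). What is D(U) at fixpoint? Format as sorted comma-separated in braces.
pass 0 (initial): D(U)={3,4,6,7}
pass 1: U {3,4,6,7}->{6,7}; X {2,3,4,5,6,7}->{3,4,5}; Z {2,4,5,6,7}->{2,4}
pass 2: no change
Fixpoint after 2 passes: D(U) = {6,7}

Answer: {6,7}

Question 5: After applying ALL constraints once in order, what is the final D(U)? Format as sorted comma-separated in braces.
Constraint 1 (Z < X) on D(Z)={2,4,5,6,7} D(X)={2,3,4,5,6,7}: Z {2,4,5,6,7}->{2,4,5,6}; X {2,3,4,5,6,7}->{3,4,5,6,7}
Constraint 2 (Z != X) on D(Z)={2,4,5,6} D(X)={3,4,5,6,7}: no change
Constraint 3 (Z + X = U) on D(Z)={2,4,5,6} D(X)={3,4,5,6,7} D(U)={3,4,6,7}: Z {2,4,5,6}->{2,4}; X {3,4,5,6,7}->{3,4,5}; U {3,4,6,7}->{6,7}
So after all 3 constraints: D(U) = {6,7}

Answer: {6,7}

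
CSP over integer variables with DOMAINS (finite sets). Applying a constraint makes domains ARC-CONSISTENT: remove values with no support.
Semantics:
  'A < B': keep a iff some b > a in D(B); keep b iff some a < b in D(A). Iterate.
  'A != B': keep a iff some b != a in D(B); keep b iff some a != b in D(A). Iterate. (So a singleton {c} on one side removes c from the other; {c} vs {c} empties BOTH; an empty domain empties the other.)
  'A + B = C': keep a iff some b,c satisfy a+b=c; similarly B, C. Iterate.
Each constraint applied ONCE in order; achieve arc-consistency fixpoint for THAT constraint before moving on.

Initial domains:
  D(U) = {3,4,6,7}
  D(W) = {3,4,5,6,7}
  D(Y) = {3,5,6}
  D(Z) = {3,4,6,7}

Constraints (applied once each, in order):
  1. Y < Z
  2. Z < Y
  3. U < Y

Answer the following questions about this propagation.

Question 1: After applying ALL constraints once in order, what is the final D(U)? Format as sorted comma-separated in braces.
Constraint 1 (Y < Z) on D(Y)={3,5,6} D(Z)={3,4,6,7}: Z {3,4,6,7}->{4,6,7}
Constraint 2 (Z < Y) on D(Z)={4,6,7} D(Y)={3,5,6}: Z {4,6,7}->{4}; Y {3,5,6}->{5,6}
Constraint 3 (U < Y) on D(U)={3,4,6,7} D(Y)={5,6}: U {3,4,6,7}->{3,4}
So after all 3 constraints: D(U) = {3,4}

Answer: {3,4}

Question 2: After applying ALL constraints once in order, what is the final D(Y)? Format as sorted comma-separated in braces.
Answer: {5,6}

Derivation:
Constraint 1 (Y < Z) on D(Y)={3,5,6} D(Z)={3,4,6,7}: Z {3,4,6,7}->{4,6,7}
Constraint 2 (Z < Y) on D(Z)={4,6,7} D(Y)={3,5,6}: Z {4,6,7}->{4}; Y {3,5,6}->{5,6}
Constraint 3 (U < Y) on D(U)={3,4,6,7} D(Y)={5,6}: U {3,4,6,7}->{3,4}
So after all 3 constraints: D(Y) = {5,6}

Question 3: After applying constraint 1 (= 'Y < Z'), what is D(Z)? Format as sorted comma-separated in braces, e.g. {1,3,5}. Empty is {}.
Constraint 1 (Y < Z) on D(Y)={3,5,6} D(Z)={3,4,6,7}: Z {3,4,6,7}->{4,6,7}
So after constraint 1: D(Z) = {4,6,7}

Answer: {4,6,7}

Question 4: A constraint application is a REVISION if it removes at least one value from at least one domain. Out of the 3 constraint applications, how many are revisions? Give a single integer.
Answer: 3

Derivation:
Constraint 1 (Y < Z) on D(Y)={3,5,6} D(Z)={3,4,6,7}: Z {3,4,6,7}->{4,6,7} => REVISION
Constraint 2 (Z < Y) on D(Z)={4,6,7} D(Y)={3,5,6}: Z {4,6,7}->{4}; Y {3,5,6}->{5,6} => REVISION
Constraint 3 (U < Y) on D(U)={3,4,6,7} D(Y)={5,6}: U {3,4,6,7}->{3,4} => REVISION
Total revisions = 3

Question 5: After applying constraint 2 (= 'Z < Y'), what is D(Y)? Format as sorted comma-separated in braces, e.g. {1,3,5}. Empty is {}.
Answer: {5,6}

Derivation:
Constraint 1 (Y < Z) on D(Y)={3,5,6} D(Z)={3,4,6,7}: Z {3,4,6,7}->{4,6,7}
Constraint 2 (Z < Y) on D(Z)={4,6,7} D(Y)={3,5,6}: Z {4,6,7}->{4}; Y {3,5,6}->{5,6}
So after constraint 2: D(Y) = {5,6}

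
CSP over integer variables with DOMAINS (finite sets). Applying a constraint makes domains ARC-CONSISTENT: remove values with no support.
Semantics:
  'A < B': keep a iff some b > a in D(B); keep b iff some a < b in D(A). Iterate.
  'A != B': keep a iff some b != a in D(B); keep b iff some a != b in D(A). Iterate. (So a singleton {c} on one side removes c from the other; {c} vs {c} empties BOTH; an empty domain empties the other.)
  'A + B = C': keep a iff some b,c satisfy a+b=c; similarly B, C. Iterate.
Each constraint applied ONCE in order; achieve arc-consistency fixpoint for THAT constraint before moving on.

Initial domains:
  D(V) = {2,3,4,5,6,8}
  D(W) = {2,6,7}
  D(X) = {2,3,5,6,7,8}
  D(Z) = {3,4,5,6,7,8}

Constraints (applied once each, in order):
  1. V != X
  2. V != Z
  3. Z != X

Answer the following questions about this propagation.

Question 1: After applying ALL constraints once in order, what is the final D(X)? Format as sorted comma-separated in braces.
Constraint 1 (V != X) on D(V)={2,3,4,5,6,8} D(X)={2,3,5,6,7,8}: no change
Constraint 2 (V != Z) on D(V)={2,3,4,5,6,8} D(Z)={3,4,5,6,7,8}: no change
Constraint 3 (Z != X) on D(Z)={3,4,5,6,7,8} D(X)={2,3,5,6,7,8}: no change
So after all 3 constraints: D(X) = {2,3,5,6,7,8}

Answer: {2,3,5,6,7,8}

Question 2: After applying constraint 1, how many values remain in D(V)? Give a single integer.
Answer: 6

Derivation:
Constraint 1 (V != X) on D(V)={2,3,4,5,6,8} D(X)={2,3,5,6,7,8}: no change
So after constraint 1: D(V)={2,3,4,5,6,8}, size = 6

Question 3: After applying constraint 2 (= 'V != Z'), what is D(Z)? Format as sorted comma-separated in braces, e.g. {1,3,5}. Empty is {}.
Answer: {3,4,5,6,7,8}

Derivation:
Constraint 1 (V != X) on D(V)={2,3,4,5,6,8} D(X)={2,3,5,6,7,8}: no change
Constraint 2 (V != Z) on D(V)={2,3,4,5,6,8} D(Z)={3,4,5,6,7,8}: no change
So after constraint 2: D(Z) = {3,4,5,6,7,8}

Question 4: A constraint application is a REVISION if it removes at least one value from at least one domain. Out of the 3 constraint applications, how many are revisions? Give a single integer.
Constraint 1 (V != X) on D(V)={2,3,4,5,6,8} D(X)={2,3,5,6,7,8}: no change => not a revision
Constraint 2 (V != Z) on D(V)={2,3,4,5,6,8} D(Z)={3,4,5,6,7,8}: no change => not a revision
Constraint 3 (Z != X) on D(Z)={3,4,5,6,7,8} D(X)={2,3,5,6,7,8}: no change => not a revision
Total revisions = 0

Answer: 0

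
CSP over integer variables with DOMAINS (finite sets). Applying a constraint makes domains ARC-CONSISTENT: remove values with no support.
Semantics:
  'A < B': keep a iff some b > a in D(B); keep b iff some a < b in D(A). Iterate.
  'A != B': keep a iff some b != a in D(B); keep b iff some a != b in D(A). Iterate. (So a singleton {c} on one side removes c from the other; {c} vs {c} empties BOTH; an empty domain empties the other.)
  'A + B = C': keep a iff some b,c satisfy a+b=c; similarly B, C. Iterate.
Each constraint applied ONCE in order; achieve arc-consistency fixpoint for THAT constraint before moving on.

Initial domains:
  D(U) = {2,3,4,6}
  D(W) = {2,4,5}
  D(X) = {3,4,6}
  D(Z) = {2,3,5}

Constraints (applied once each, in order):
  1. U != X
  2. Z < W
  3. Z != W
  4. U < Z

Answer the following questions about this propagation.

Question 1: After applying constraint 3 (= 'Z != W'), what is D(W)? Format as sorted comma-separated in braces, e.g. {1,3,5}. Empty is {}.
Constraint 1 (U != X) on D(U)={2,3,4,6} D(X)={3,4,6}: no change
Constraint 2 (Z < W) on D(Z)={2,3,5} D(W)={2,4,5}: Z {2,3,5}->{2,3}; W {2,4,5}->{4,5}
Constraint 3 (Z != W) on D(Z)={2,3} D(W)={4,5}: no change
So after constraint 3: D(W) = {4,5}

Answer: {4,5}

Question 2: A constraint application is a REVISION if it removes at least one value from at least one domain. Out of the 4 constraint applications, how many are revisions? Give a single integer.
Constraint 1 (U != X) on D(U)={2,3,4,6} D(X)={3,4,6}: no change => not a revision
Constraint 2 (Z < W) on D(Z)={2,3,5} D(W)={2,4,5}: Z {2,3,5}->{2,3}; W {2,4,5}->{4,5} => REVISION
Constraint 3 (Z != W) on D(Z)={2,3} D(W)={4,5}: no change => not a revision
Constraint 4 (U < Z) on D(U)={2,3,4,6} D(Z)={2,3}: U {2,3,4,6}->{2}; Z {2,3}->{3} => REVISION
Total revisions = 2

Answer: 2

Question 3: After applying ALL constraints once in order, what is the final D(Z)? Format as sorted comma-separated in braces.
Constraint 1 (U != X) on D(U)={2,3,4,6} D(X)={3,4,6}: no change
Constraint 2 (Z < W) on D(Z)={2,3,5} D(W)={2,4,5}: Z {2,3,5}->{2,3}; W {2,4,5}->{4,5}
Constraint 3 (Z != W) on D(Z)={2,3} D(W)={4,5}: no change
Constraint 4 (U < Z) on D(U)={2,3,4,6} D(Z)={2,3}: U {2,3,4,6}->{2}; Z {2,3}->{3}
So after all 4 constraints: D(Z) = {3}

Answer: {3}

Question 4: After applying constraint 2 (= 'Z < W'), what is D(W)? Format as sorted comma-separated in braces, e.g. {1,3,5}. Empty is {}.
Constraint 1 (U != X) on D(U)={2,3,4,6} D(X)={3,4,6}: no change
Constraint 2 (Z < W) on D(Z)={2,3,5} D(W)={2,4,5}: Z {2,3,5}->{2,3}; W {2,4,5}->{4,5}
So after constraint 2: D(W) = {4,5}

Answer: {4,5}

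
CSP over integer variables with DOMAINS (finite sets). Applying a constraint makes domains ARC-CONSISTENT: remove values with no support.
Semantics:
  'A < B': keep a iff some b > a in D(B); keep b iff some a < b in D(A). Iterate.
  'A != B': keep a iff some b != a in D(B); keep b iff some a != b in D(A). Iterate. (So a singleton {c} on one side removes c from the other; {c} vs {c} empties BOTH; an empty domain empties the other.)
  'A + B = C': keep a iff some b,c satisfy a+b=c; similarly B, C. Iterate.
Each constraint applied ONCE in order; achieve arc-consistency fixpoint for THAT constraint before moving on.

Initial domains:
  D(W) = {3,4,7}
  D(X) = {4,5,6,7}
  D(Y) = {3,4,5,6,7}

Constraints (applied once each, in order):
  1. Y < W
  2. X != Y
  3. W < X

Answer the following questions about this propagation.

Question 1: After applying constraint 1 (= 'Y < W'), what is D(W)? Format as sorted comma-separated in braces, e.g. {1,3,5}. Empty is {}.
Answer: {4,7}

Derivation:
Constraint 1 (Y < W) on D(Y)={3,4,5,6,7} D(W)={3,4,7}: Y {3,4,5,6,7}->{3,4,5,6}; W {3,4,7}->{4,7}
So after constraint 1: D(W) = {4,7}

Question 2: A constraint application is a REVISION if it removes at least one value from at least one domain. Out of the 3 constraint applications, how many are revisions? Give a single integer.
Constraint 1 (Y < W) on D(Y)={3,4,5,6,7} D(W)={3,4,7}: Y {3,4,5,6,7}->{3,4,5,6}; W {3,4,7}->{4,7} => REVISION
Constraint 2 (X != Y) on D(X)={4,5,6,7} D(Y)={3,4,5,6}: no change => not a revision
Constraint 3 (W < X) on D(W)={4,7} D(X)={4,5,6,7}: W {4,7}->{4}; X {4,5,6,7}->{5,6,7} => REVISION
Total revisions = 2

Answer: 2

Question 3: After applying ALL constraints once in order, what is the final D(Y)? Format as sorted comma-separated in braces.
Constraint 1 (Y < W) on D(Y)={3,4,5,6,7} D(W)={3,4,7}: Y {3,4,5,6,7}->{3,4,5,6}; W {3,4,7}->{4,7}
Constraint 2 (X != Y) on D(X)={4,5,6,7} D(Y)={3,4,5,6}: no change
Constraint 3 (W < X) on D(W)={4,7} D(X)={4,5,6,7}: W {4,7}->{4}; X {4,5,6,7}->{5,6,7}
So after all 3 constraints: D(Y) = {3,4,5,6}

Answer: {3,4,5,6}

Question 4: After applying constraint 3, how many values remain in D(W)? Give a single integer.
Constraint 1 (Y < W) on D(Y)={3,4,5,6,7} D(W)={3,4,7}: Y {3,4,5,6,7}->{3,4,5,6}; W {3,4,7}->{4,7}
Constraint 2 (X != Y) on D(X)={4,5,6,7} D(Y)={3,4,5,6}: no change
Constraint 3 (W < X) on D(W)={4,7} D(X)={4,5,6,7}: W {4,7}->{4}; X {4,5,6,7}->{5,6,7}
So after constraint 3: D(W)={4}, size = 1

Answer: 1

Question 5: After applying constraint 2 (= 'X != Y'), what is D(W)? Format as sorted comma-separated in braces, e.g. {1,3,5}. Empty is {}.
Answer: {4,7}

Derivation:
Constraint 1 (Y < W) on D(Y)={3,4,5,6,7} D(W)={3,4,7}: Y {3,4,5,6,7}->{3,4,5,6}; W {3,4,7}->{4,7}
Constraint 2 (X != Y) on D(X)={4,5,6,7} D(Y)={3,4,5,6}: no change
So after constraint 2: D(W) = {4,7}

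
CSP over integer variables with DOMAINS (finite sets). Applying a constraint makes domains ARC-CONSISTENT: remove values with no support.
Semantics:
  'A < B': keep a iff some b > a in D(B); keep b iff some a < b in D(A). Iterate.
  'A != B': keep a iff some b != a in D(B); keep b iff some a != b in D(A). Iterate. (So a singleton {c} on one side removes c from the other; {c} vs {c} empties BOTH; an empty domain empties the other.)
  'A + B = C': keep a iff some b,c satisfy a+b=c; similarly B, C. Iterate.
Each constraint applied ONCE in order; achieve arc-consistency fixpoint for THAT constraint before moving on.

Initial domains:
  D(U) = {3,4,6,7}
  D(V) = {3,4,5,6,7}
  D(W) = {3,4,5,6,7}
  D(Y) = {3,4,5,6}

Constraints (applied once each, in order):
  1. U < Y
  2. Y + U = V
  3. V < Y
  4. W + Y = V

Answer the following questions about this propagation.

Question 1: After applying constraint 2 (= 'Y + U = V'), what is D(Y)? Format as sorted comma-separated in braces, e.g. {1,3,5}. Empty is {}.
Answer: {4}

Derivation:
Constraint 1 (U < Y) on D(U)={3,4,6,7} D(Y)={3,4,5,6}: U {3,4,6,7}->{3,4}; Y {3,4,5,6}->{4,5,6}
Constraint 2 (Y + U = V) on D(Y)={4,5,6} D(U)={3,4} D(V)={3,4,5,6,7}: Y {4,5,6}->{4}; U {3,4}->{3}; V {3,4,5,6,7}->{7}
So after constraint 2: D(Y) = {4}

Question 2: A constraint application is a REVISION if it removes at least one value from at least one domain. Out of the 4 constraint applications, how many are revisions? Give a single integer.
Constraint 1 (U < Y) on D(U)={3,4,6,7} D(Y)={3,4,5,6}: U {3,4,6,7}->{3,4}; Y {3,4,5,6}->{4,5,6} => REVISION
Constraint 2 (Y + U = V) on D(Y)={4,5,6} D(U)={3,4} D(V)={3,4,5,6,7}: Y {4,5,6}->{4}; U {3,4}->{3}; V {3,4,5,6,7}->{7} => REVISION
Constraint 3 (V < Y) on D(V)={7} D(Y)={4}: V {7}->{}; Y {4}->{} => REVISION
Constraint 4 (W + Y = V) on D(W)={3,4,5,6,7} D(Y)={} D(V)={}: W {3,4,5,6,7}->{} => REVISION
Total revisions = 4

Answer: 4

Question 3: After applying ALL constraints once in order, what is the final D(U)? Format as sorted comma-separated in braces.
Constraint 1 (U < Y) on D(U)={3,4,6,7} D(Y)={3,4,5,6}: U {3,4,6,7}->{3,4}; Y {3,4,5,6}->{4,5,6}
Constraint 2 (Y + U = V) on D(Y)={4,5,6} D(U)={3,4} D(V)={3,4,5,6,7}: Y {4,5,6}->{4}; U {3,4}->{3}; V {3,4,5,6,7}->{7}
Constraint 3 (V < Y) on D(V)={7} D(Y)={4}: V {7}->{}; Y {4}->{}
Constraint 4 (W + Y = V) on D(W)={3,4,5,6,7} D(Y)={} D(V)={}: W {3,4,5,6,7}->{}
So after all 4 constraints: D(U) = {3}

Answer: {3}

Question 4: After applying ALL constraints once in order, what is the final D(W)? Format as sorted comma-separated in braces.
Constraint 1 (U < Y) on D(U)={3,4,6,7} D(Y)={3,4,5,6}: U {3,4,6,7}->{3,4}; Y {3,4,5,6}->{4,5,6}
Constraint 2 (Y + U = V) on D(Y)={4,5,6} D(U)={3,4} D(V)={3,4,5,6,7}: Y {4,5,6}->{4}; U {3,4}->{3}; V {3,4,5,6,7}->{7}
Constraint 3 (V < Y) on D(V)={7} D(Y)={4}: V {7}->{}; Y {4}->{}
Constraint 4 (W + Y = V) on D(W)={3,4,5,6,7} D(Y)={} D(V)={}: W {3,4,5,6,7}->{}
So after all 4 constraints: D(W) = {}

Answer: {}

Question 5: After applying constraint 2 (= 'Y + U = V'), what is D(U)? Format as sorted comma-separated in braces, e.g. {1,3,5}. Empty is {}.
Answer: {3}

Derivation:
Constraint 1 (U < Y) on D(U)={3,4,6,7} D(Y)={3,4,5,6}: U {3,4,6,7}->{3,4}; Y {3,4,5,6}->{4,5,6}
Constraint 2 (Y + U = V) on D(Y)={4,5,6} D(U)={3,4} D(V)={3,4,5,6,7}: Y {4,5,6}->{4}; U {3,4}->{3}; V {3,4,5,6,7}->{7}
So after constraint 2: D(U) = {3}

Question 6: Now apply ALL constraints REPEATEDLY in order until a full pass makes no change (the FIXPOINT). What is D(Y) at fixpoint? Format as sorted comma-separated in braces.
pass 0 (initial): D(Y)={3,4,5,6}
pass 1: U {3,4,6,7}->{3}; V {3,4,5,6,7}->{}; W {3,4,5,6,7}->{}; Y {3,4,5,6}->{}
pass 2: U {3}->{}
pass 3: no change
Fixpoint after 3 passes: D(Y) = {}

Answer: {}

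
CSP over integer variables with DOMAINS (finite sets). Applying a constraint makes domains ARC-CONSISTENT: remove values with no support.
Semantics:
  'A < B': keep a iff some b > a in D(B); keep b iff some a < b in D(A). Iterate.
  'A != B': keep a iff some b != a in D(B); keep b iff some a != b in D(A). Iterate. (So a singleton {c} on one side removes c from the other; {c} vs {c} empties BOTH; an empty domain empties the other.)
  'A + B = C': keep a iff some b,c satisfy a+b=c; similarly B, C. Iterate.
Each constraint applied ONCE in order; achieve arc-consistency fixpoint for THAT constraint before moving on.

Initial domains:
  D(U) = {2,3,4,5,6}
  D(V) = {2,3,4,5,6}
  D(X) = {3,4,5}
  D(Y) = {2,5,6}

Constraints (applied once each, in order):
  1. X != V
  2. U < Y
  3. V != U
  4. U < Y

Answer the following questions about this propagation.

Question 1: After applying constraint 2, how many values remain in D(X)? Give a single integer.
Answer: 3

Derivation:
Constraint 1 (X != V) on D(X)={3,4,5} D(V)={2,3,4,5,6}: no change
Constraint 2 (U < Y) on D(U)={2,3,4,5,6} D(Y)={2,5,6}: U {2,3,4,5,6}->{2,3,4,5}; Y {2,5,6}->{5,6}
So after constraint 2: D(X)={3,4,5}, size = 3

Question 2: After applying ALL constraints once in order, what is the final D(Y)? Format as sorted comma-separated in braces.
Constraint 1 (X != V) on D(X)={3,4,5} D(V)={2,3,4,5,6}: no change
Constraint 2 (U < Y) on D(U)={2,3,4,5,6} D(Y)={2,5,6}: U {2,3,4,5,6}->{2,3,4,5}; Y {2,5,6}->{5,6}
Constraint 3 (V != U) on D(V)={2,3,4,5,6} D(U)={2,3,4,5}: no change
Constraint 4 (U < Y) on D(U)={2,3,4,5} D(Y)={5,6}: no change
So after all 4 constraints: D(Y) = {5,6}

Answer: {5,6}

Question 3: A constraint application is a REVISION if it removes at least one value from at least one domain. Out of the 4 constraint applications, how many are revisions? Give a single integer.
Constraint 1 (X != V) on D(X)={3,4,5} D(V)={2,3,4,5,6}: no change => not a revision
Constraint 2 (U < Y) on D(U)={2,3,4,5,6} D(Y)={2,5,6}: U {2,3,4,5,6}->{2,3,4,5}; Y {2,5,6}->{5,6} => REVISION
Constraint 3 (V != U) on D(V)={2,3,4,5,6} D(U)={2,3,4,5}: no change => not a revision
Constraint 4 (U < Y) on D(U)={2,3,4,5} D(Y)={5,6}: no change => not a revision
Total revisions = 1

Answer: 1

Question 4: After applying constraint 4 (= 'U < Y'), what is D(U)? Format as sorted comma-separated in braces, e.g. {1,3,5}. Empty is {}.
Constraint 1 (X != V) on D(X)={3,4,5} D(V)={2,3,4,5,6}: no change
Constraint 2 (U < Y) on D(U)={2,3,4,5,6} D(Y)={2,5,6}: U {2,3,4,5,6}->{2,3,4,5}; Y {2,5,6}->{5,6}
Constraint 3 (V != U) on D(V)={2,3,4,5,6} D(U)={2,3,4,5}: no change
Constraint 4 (U < Y) on D(U)={2,3,4,5} D(Y)={5,6}: no change
So after constraint 4: D(U) = {2,3,4,5}

Answer: {2,3,4,5}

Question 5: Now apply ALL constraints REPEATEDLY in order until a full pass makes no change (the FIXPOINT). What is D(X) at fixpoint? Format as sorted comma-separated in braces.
pass 0 (initial): D(X)={3,4,5}
pass 1: U {2,3,4,5,6}->{2,3,4,5}; Y {2,5,6}->{5,6}
pass 2: no change
Fixpoint after 2 passes: D(X) = {3,4,5}

Answer: {3,4,5}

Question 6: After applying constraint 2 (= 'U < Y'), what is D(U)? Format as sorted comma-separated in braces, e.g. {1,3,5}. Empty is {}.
Answer: {2,3,4,5}

Derivation:
Constraint 1 (X != V) on D(X)={3,4,5} D(V)={2,3,4,5,6}: no change
Constraint 2 (U < Y) on D(U)={2,3,4,5,6} D(Y)={2,5,6}: U {2,3,4,5,6}->{2,3,4,5}; Y {2,5,6}->{5,6}
So after constraint 2: D(U) = {2,3,4,5}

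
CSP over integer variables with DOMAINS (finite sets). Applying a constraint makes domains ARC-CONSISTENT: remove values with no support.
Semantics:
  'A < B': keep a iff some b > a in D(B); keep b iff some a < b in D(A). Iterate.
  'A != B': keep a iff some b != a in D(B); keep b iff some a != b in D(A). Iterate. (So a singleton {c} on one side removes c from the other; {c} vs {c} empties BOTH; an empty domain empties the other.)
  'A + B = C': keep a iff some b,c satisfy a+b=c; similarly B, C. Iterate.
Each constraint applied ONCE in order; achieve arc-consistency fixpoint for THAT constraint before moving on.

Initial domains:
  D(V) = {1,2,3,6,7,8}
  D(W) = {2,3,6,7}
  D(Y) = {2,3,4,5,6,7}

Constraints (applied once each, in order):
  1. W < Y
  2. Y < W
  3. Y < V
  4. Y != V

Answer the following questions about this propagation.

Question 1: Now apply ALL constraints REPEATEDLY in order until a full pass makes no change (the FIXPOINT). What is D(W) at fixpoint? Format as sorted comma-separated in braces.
Answer: {}

Derivation:
pass 0 (initial): D(W)={2,3,6,7}
pass 1: V {1,2,3,6,7,8}->{6,7,8}; W {2,3,6,7}->{6}; Y {2,3,4,5,6,7}->{3,4,5}
pass 2: V {6,7,8}->{}; W {6}->{}; Y {3,4,5}->{}
pass 3: no change
Fixpoint after 3 passes: D(W) = {}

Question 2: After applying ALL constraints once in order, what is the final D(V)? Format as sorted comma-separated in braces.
Constraint 1 (W < Y) on D(W)={2,3,6,7} D(Y)={2,3,4,5,6,7}: W {2,3,6,7}->{2,3,6}; Y {2,3,4,5,6,7}->{3,4,5,6,7}
Constraint 2 (Y < W) on D(Y)={3,4,5,6,7} D(W)={2,3,6}: Y {3,4,5,6,7}->{3,4,5}; W {2,3,6}->{6}
Constraint 3 (Y < V) on D(Y)={3,4,5} D(V)={1,2,3,6,7,8}: V {1,2,3,6,7,8}->{6,7,8}
Constraint 4 (Y != V) on D(Y)={3,4,5} D(V)={6,7,8}: no change
So after all 4 constraints: D(V) = {6,7,8}

Answer: {6,7,8}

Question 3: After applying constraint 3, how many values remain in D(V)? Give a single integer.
Answer: 3

Derivation:
Constraint 1 (W < Y) on D(W)={2,3,6,7} D(Y)={2,3,4,5,6,7}: W {2,3,6,7}->{2,3,6}; Y {2,3,4,5,6,7}->{3,4,5,6,7}
Constraint 2 (Y < W) on D(Y)={3,4,5,6,7} D(W)={2,3,6}: Y {3,4,5,6,7}->{3,4,5}; W {2,3,6}->{6}
Constraint 3 (Y < V) on D(Y)={3,4,5} D(V)={1,2,3,6,7,8}: V {1,2,3,6,7,8}->{6,7,8}
So after constraint 3: D(V)={6,7,8}, size = 3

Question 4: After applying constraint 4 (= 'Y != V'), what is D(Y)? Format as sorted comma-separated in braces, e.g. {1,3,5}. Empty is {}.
Constraint 1 (W < Y) on D(W)={2,3,6,7} D(Y)={2,3,4,5,6,7}: W {2,3,6,7}->{2,3,6}; Y {2,3,4,5,6,7}->{3,4,5,6,7}
Constraint 2 (Y < W) on D(Y)={3,4,5,6,7} D(W)={2,3,6}: Y {3,4,5,6,7}->{3,4,5}; W {2,3,6}->{6}
Constraint 3 (Y < V) on D(Y)={3,4,5} D(V)={1,2,3,6,7,8}: V {1,2,3,6,7,8}->{6,7,8}
Constraint 4 (Y != V) on D(Y)={3,4,5} D(V)={6,7,8}: no change
So after constraint 4: D(Y) = {3,4,5}

Answer: {3,4,5}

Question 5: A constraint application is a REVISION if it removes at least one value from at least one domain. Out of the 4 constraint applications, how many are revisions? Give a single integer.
Constraint 1 (W < Y) on D(W)={2,3,6,7} D(Y)={2,3,4,5,6,7}: W {2,3,6,7}->{2,3,6}; Y {2,3,4,5,6,7}->{3,4,5,6,7} => REVISION
Constraint 2 (Y < W) on D(Y)={3,4,5,6,7} D(W)={2,3,6}: Y {3,4,5,6,7}->{3,4,5}; W {2,3,6}->{6} => REVISION
Constraint 3 (Y < V) on D(Y)={3,4,5} D(V)={1,2,3,6,7,8}: V {1,2,3,6,7,8}->{6,7,8} => REVISION
Constraint 4 (Y != V) on D(Y)={3,4,5} D(V)={6,7,8}: no change => not a revision
Total revisions = 3

Answer: 3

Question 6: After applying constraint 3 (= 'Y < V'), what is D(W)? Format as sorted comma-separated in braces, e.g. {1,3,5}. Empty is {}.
Constraint 1 (W < Y) on D(W)={2,3,6,7} D(Y)={2,3,4,5,6,7}: W {2,3,6,7}->{2,3,6}; Y {2,3,4,5,6,7}->{3,4,5,6,7}
Constraint 2 (Y < W) on D(Y)={3,4,5,6,7} D(W)={2,3,6}: Y {3,4,5,6,7}->{3,4,5}; W {2,3,6}->{6}
Constraint 3 (Y < V) on D(Y)={3,4,5} D(V)={1,2,3,6,7,8}: V {1,2,3,6,7,8}->{6,7,8}
So after constraint 3: D(W) = {6}

Answer: {6}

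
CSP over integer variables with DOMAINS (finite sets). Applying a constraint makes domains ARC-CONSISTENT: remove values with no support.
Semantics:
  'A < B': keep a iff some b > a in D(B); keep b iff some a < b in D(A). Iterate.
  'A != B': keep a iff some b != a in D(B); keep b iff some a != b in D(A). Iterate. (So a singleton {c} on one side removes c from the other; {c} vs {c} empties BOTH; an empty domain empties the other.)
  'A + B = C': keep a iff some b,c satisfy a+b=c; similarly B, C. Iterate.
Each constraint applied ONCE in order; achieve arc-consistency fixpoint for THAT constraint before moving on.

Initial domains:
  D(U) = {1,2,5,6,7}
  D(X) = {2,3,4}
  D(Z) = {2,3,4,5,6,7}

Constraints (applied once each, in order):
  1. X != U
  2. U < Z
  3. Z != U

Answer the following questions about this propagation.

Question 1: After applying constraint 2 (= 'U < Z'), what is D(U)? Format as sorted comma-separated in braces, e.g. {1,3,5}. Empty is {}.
Constraint 1 (X != U) on D(X)={2,3,4} D(U)={1,2,5,6,7}: no change
Constraint 2 (U < Z) on D(U)={1,2,5,6,7} D(Z)={2,3,4,5,6,7}: U {1,2,5,6,7}->{1,2,5,6}
So after constraint 2: D(U) = {1,2,5,6}

Answer: {1,2,5,6}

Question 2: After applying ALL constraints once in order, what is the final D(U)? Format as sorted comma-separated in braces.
Constraint 1 (X != U) on D(X)={2,3,4} D(U)={1,2,5,6,7}: no change
Constraint 2 (U < Z) on D(U)={1,2,5,6,7} D(Z)={2,3,4,5,6,7}: U {1,2,5,6,7}->{1,2,5,6}
Constraint 3 (Z != U) on D(Z)={2,3,4,5,6,7} D(U)={1,2,5,6}: no change
So after all 3 constraints: D(U) = {1,2,5,6}

Answer: {1,2,5,6}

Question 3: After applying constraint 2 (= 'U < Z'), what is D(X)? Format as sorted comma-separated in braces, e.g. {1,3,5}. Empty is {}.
Answer: {2,3,4}

Derivation:
Constraint 1 (X != U) on D(X)={2,3,4} D(U)={1,2,5,6,7}: no change
Constraint 2 (U < Z) on D(U)={1,2,5,6,7} D(Z)={2,3,4,5,6,7}: U {1,2,5,6,7}->{1,2,5,6}
So after constraint 2: D(X) = {2,3,4}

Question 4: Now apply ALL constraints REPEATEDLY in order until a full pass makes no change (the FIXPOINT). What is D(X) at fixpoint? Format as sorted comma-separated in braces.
pass 0 (initial): D(X)={2,3,4}
pass 1: U {1,2,5,6,7}->{1,2,5,6}
pass 2: no change
Fixpoint after 2 passes: D(X) = {2,3,4}

Answer: {2,3,4}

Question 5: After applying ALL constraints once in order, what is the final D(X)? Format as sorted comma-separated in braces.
Constraint 1 (X != U) on D(X)={2,3,4} D(U)={1,2,5,6,7}: no change
Constraint 2 (U < Z) on D(U)={1,2,5,6,7} D(Z)={2,3,4,5,6,7}: U {1,2,5,6,7}->{1,2,5,6}
Constraint 3 (Z != U) on D(Z)={2,3,4,5,6,7} D(U)={1,2,5,6}: no change
So after all 3 constraints: D(X) = {2,3,4}

Answer: {2,3,4}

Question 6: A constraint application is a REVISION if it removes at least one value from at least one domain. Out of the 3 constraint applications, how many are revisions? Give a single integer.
Constraint 1 (X != U) on D(X)={2,3,4} D(U)={1,2,5,6,7}: no change => not a revision
Constraint 2 (U < Z) on D(U)={1,2,5,6,7} D(Z)={2,3,4,5,6,7}: U {1,2,5,6,7}->{1,2,5,6} => REVISION
Constraint 3 (Z != U) on D(Z)={2,3,4,5,6,7} D(U)={1,2,5,6}: no change => not a revision
Total revisions = 1

Answer: 1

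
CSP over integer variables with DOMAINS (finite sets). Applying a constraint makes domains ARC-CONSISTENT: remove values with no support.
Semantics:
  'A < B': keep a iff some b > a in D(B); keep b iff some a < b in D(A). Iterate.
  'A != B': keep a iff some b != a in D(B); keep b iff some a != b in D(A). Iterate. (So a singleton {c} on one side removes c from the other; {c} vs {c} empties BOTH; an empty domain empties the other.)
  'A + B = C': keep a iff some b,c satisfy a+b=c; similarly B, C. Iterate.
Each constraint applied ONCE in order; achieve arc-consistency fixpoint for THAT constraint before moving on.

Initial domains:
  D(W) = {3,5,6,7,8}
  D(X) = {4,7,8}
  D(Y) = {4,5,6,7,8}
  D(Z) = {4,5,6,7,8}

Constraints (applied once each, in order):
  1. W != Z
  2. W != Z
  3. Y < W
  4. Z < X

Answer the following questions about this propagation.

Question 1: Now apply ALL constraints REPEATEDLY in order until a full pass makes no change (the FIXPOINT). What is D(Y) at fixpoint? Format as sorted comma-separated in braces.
Answer: {4,5,6,7}

Derivation:
pass 0 (initial): D(Y)={4,5,6,7,8}
pass 1: W {3,5,6,7,8}->{5,6,7,8}; X {4,7,8}->{7,8}; Y {4,5,6,7,8}->{4,5,6,7}; Z {4,5,6,7,8}->{4,5,6,7}
pass 2: no change
Fixpoint after 2 passes: D(Y) = {4,5,6,7}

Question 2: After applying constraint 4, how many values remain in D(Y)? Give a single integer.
Answer: 4

Derivation:
Constraint 1 (W != Z) on D(W)={3,5,6,7,8} D(Z)={4,5,6,7,8}: no change
Constraint 2 (W != Z) on D(W)={3,5,6,7,8} D(Z)={4,5,6,7,8}: no change
Constraint 3 (Y < W) on D(Y)={4,5,6,7,8} D(W)={3,5,6,7,8}: Y {4,5,6,7,8}->{4,5,6,7}; W {3,5,6,7,8}->{5,6,7,8}
Constraint 4 (Z < X) on D(Z)={4,5,6,7,8} D(X)={4,7,8}: Z {4,5,6,7,8}->{4,5,6,7}; X {4,7,8}->{7,8}
So after constraint 4: D(Y)={4,5,6,7}, size = 4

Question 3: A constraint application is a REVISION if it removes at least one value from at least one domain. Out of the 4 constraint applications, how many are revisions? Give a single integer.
Constraint 1 (W != Z) on D(W)={3,5,6,7,8} D(Z)={4,5,6,7,8}: no change => not a revision
Constraint 2 (W != Z) on D(W)={3,5,6,7,8} D(Z)={4,5,6,7,8}: no change => not a revision
Constraint 3 (Y < W) on D(Y)={4,5,6,7,8} D(W)={3,5,6,7,8}: Y {4,5,6,7,8}->{4,5,6,7}; W {3,5,6,7,8}->{5,6,7,8} => REVISION
Constraint 4 (Z < X) on D(Z)={4,5,6,7,8} D(X)={4,7,8}: Z {4,5,6,7,8}->{4,5,6,7}; X {4,7,8}->{7,8} => REVISION
Total revisions = 2

Answer: 2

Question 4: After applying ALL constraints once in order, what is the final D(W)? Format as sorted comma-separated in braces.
Answer: {5,6,7,8}

Derivation:
Constraint 1 (W != Z) on D(W)={3,5,6,7,8} D(Z)={4,5,6,7,8}: no change
Constraint 2 (W != Z) on D(W)={3,5,6,7,8} D(Z)={4,5,6,7,8}: no change
Constraint 3 (Y < W) on D(Y)={4,5,6,7,8} D(W)={3,5,6,7,8}: Y {4,5,6,7,8}->{4,5,6,7}; W {3,5,6,7,8}->{5,6,7,8}
Constraint 4 (Z < X) on D(Z)={4,5,6,7,8} D(X)={4,7,8}: Z {4,5,6,7,8}->{4,5,6,7}; X {4,7,8}->{7,8}
So after all 4 constraints: D(W) = {5,6,7,8}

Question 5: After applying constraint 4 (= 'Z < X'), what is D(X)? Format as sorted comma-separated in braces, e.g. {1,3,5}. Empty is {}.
Constraint 1 (W != Z) on D(W)={3,5,6,7,8} D(Z)={4,5,6,7,8}: no change
Constraint 2 (W != Z) on D(W)={3,5,6,7,8} D(Z)={4,5,6,7,8}: no change
Constraint 3 (Y < W) on D(Y)={4,5,6,7,8} D(W)={3,5,6,7,8}: Y {4,5,6,7,8}->{4,5,6,7}; W {3,5,6,7,8}->{5,6,7,8}
Constraint 4 (Z < X) on D(Z)={4,5,6,7,8} D(X)={4,7,8}: Z {4,5,6,7,8}->{4,5,6,7}; X {4,7,8}->{7,8}
So after constraint 4: D(X) = {7,8}

Answer: {7,8}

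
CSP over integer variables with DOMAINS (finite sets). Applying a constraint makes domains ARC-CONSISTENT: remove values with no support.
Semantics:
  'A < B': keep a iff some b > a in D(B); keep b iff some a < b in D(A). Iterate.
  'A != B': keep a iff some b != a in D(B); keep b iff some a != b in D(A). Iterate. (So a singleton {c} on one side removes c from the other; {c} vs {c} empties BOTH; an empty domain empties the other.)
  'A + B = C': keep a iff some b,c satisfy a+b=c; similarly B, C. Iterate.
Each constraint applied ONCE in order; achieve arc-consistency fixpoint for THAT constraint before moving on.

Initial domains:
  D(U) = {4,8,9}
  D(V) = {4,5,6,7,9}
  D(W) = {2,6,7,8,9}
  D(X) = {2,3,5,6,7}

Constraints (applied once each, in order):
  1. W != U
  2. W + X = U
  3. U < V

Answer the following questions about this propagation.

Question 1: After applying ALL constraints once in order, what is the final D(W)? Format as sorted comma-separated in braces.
Answer: {2,6,7}

Derivation:
Constraint 1 (W != U) on D(W)={2,6,7,8,9} D(U)={4,8,9}: no change
Constraint 2 (W + X = U) on D(W)={2,6,7,8,9} D(X)={2,3,5,6,7} D(U)={4,8,9}: W {2,6,7,8,9}->{2,6,7}; X {2,3,5,6,7}->{2,3,6,7}
Constraint 3 (U < V) on D(U)={4,8,9} D(V)={4,5,6,7,9}: U {4,8,9}->{4,8}; V {4,5,6,7,9}->{5,6,7,9}
So after all 3 constraints: D(W) = {2,6,7}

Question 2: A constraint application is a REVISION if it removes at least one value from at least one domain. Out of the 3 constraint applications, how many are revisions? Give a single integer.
Answer: 2

Derivation:
Constraint 1 (W != U) on D(W)={2,6,7,8,9} D(U)={4,8,9}: no change => not a revision
Constraint 2 (W + X = U) on D(W)={2,6,7,8,9} D(X)={2,3,5,6,7} D(U)={4,8,9}: W {2,6,7,8,9}->{2,6,7}; X {2,3,5,6,7}->{2,3,6,7} => REVISION
Constraint 3 (U < V) on D(U)={4,8,9} D(V)={4,5,6,7,9}: U {4,8,9}->{4,8}; V {4,5,6,7,9}->{5,6,7,9} => REVISION
Total revisions = 2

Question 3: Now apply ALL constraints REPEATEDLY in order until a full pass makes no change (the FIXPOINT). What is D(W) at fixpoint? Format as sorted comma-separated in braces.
pass 0 (initial): D(W)={2,6,7,8,9}
pass 1: U {4,8,9}->{4,8}; V {4,5,6,7,9}->{5,6,7,9}; W {2,6,7,8,9}->{2,6,7}; X {2,3,5,6,7}->{2,3,6,7}
pass 2: W {2,6,7}->{2,6}; X {2,3,6,7}->{2,6}
pass 3: no change
Fixpoint after 3 passes: D(W) = {2,6}

Answer: {2,6}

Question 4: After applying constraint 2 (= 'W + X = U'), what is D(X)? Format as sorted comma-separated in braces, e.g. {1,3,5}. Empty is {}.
Constraint 1 (W != U) on D(W)={2,6,7,8,9} D(U)={4,8,9}: no change
Constraint 2 (W + X = U) on D(W)={2,6,7,8,9} D(X)={2,3,5,6,7} D(U)={4,8,9}: W {2,6,7,8,9}->{2,6,7}; X {2,3,5,6,7}->{2,3,6,7}
So after constraint 2: D(X) = {2,3,6,7}

Answer: {2,3,6,7}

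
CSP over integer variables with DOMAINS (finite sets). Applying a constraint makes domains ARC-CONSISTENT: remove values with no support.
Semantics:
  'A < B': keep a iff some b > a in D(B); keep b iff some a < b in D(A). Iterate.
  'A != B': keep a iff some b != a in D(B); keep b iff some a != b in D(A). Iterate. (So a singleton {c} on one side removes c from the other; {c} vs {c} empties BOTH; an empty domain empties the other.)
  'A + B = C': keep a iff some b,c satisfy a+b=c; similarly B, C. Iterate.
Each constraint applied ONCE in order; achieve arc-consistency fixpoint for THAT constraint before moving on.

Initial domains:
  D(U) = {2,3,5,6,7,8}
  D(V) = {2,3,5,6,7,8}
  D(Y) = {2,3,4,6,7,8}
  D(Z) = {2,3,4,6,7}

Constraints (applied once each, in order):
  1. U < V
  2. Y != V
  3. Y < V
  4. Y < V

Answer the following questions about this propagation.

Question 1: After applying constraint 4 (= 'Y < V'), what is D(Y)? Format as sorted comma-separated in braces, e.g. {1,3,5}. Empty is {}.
Constraint 1 (U < V) on D(U)={2,3,5,6,7,8} D(V)={2,3,5,6,7,8}: U {2,3,5,6,7,8}->{2,3,5,6,7}; V {2,3,5,6,7,8}->{3,5,6,7,8}
Constraint 2 (Y != V) on D(Y)={2,3,4,6,7,8} D(V)={3,5,6,7,8}: no change
Constraint 3 (Y < V) on D(Y)={2,3,4,6,7,8} D(V)={3,5,6,7,8}: Y {2,3,4,6,7,8}->{2,3,4,6,7}
Constraint 4 (Y < V) on D(Y)={2,3,4,6,7} D(V)={3,5,6,7,8}: no change
So after constraint 4: D(Y) = {2,3,4,6,7}

Answer: {2,3,4,6,7}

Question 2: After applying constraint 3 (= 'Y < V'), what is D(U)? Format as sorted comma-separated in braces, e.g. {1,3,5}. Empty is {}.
Constraint 1 (U < V) on D(U)={2,3,5,6,7,8} D(V)={2,3,5,6,7,8}: U {2,3,5,6,7,8}->{2,3,5,6,7}; V {2,3,5,6,7,8}->{3,5,6,7,8}
Constraint 2 (Y != V) on D(Y)={2,3,4,6,7,8} D(V)={3,5,6,7,8}: no change
Constraint 3 (Y < V) on D(Y)={2,3,4,6,7,8} D(V)={3,5,6,7,8}: Y {2,3,4,6,7,8}->{2,3,4,6,7}
So after constraint 3: D(U) = {2,3,5,6,7}

Answer: {2,3,5,6,7}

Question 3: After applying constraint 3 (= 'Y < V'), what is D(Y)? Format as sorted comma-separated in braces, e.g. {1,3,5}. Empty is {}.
Constraint 1 (U < V) on D(U)={2,3,5,6,7,8} D(V)={2,3,5,6,7,8}: U {2,3,5,6,7,8}->{2,3,5,6,7}; V {2,3,5,6,7,8}->{3,5,6,7,8}
Constraint 2 (Y != V) on D(Y)={2,3,4,6,7,8} D(V)={3,5,6,7,8}: no change
Constraint 3 (Y < V) on D(Y)={2,3,4,6,7,8} D(V)={3,5,6,7,8}: Y {2,3,4,6,7,8}->{2,3,4,6,7}
So after constraint 3: D(Y) = {2,3,4,6,7}

Answer: {2,3,4,6,7}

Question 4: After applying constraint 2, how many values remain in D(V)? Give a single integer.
Constraint 1 (U < V) on D(U)={2,3,5,6,7,8} D(V)={2,3,5,6,7,8}: U {2,3,5,6,7,8}->{2,3,5,6,7}; V {2,3,5,6,7,8}->{3,5,6,7,8}
Constraint 2 (Y != V) on D(Y)={2,3,4,6,7,8} D(V)={3,5,6,7,8}: no change
So after constraint 2: D(V)={3,5,6,7,8}, size = 5

Answer: 5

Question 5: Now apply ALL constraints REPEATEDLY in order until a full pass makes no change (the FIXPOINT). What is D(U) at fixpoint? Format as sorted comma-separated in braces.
pass 0 (initial): D(U)={2,3,5,6,7,8}
pass 1: U {2,3,5,6,7,8}->{2,3,5,6,7}; V {2,3,5,6,7,8}->{3,5,6,7,8}; Y {2,3,4,6,7,8}->{2,3,4,6,7}
pass 2: no change
Fixpoint after 2 passes: D(U) = {2,3,5,6,7}

Answer: {2,3,5,6,7}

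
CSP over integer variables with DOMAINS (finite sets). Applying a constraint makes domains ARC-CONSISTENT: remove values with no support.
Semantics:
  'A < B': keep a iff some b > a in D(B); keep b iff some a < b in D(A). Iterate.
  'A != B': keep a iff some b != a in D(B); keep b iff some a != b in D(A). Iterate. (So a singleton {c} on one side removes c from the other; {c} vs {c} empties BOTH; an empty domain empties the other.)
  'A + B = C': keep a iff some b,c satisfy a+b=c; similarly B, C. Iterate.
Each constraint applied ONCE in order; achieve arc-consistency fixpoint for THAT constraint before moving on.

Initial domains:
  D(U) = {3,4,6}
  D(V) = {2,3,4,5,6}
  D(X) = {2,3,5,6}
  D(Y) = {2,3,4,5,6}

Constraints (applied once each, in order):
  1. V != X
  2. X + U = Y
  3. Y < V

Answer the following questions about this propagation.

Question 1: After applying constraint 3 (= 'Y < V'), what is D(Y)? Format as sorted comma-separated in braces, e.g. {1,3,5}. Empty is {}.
Constraint 1 (V != X) on D(V)={2,3,4,5,6} D(X)={2,3,5,6}: no change
Constraint 2 (X + U = Y) on D(X)={2,3,5,6} D(U)={3,4,6} D(Y)={2,3,4,5,6}: X {2,3,5,6}->{2,3}; U {3,4,6}->{3,4}; Y {2,3,4,5,6}->{5,6}
Constraint 3 (Y < V) on D(Y)={5,6} D(V)={2,3,4,5,6}: Y {5,6}->{5}; V {2,3,4,5,6}->{6}
So after constraint 3: D(Y) = {5}

Answer: {5}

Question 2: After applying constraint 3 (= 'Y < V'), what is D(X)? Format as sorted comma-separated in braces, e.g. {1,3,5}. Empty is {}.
Constraint 1 (V != X) on D(V)={2,3,4,5,6} D(X)={2,3,5,6}: no change
Constraint 2 (X + U = Y) on D(X)={2,3,5,6} D(U)={3,4,6} D(Y)={2,3,4,5,6}: X {2,3,5,6}->{2,3}; U {3,4,6}->{3,4}; Y {2,3,4,5,6}->{5,6}
Constraint 3 (Y < V) on D(Y)={5,6} D(V)={2,3,4,5,6}: Y {5,6}->{5}; V {2,3,4,5,6}->{6}
So after constraint 3: D(X) = {2,3}

Answer: {2,3}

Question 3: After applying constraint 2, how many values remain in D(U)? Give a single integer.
Answer: 2

Derivation:
Constraint 1 (V != X) on D(V)={2,3,4,5,6} D(X)={2,3,5,6}: no change
Constraint 2 (X + U = Y) on D(X)={2,3,5,6} D(U)={3,4,6} D(Y)={2,3,4,5,6}: X {2,3,5,6}->{2,3}; U {3,4,6}->{3,4}; Y {2,3,4,5,6}->{5,6}
So after constraint 2: D(U)={3,4}, size = 2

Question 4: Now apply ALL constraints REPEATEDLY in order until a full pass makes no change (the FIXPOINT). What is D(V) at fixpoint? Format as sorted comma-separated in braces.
pass 0 (initial): D(V)={2,3,4,5,6}
pass 1: U {3,4,6}->{3,4}; V {2,3,4,5,6}->{6}; X {2,3,5,6}->{2,3}; Y {2,3,4,5,6}->{5}
pass 2: U {3,4}->{3}; X {2,3}->{2}
pass 3: no change
Fixpoint after 3 passes: D(V) = {6}

Answer: {6}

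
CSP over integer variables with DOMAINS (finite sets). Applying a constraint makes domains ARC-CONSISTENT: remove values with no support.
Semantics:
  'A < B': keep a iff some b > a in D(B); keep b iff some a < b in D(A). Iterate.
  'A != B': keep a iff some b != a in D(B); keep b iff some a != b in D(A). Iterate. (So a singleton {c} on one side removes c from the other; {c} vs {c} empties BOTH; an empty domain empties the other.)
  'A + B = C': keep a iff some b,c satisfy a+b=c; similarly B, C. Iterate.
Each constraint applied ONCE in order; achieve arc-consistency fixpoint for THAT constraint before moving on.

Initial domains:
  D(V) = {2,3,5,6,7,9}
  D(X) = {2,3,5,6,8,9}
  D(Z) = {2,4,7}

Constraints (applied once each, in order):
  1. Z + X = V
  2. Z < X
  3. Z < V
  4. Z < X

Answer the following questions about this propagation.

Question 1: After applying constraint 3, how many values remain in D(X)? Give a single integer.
Answer: 2

Derivation:
Constraint 1 (Z + X = V) on D(Z)={2,4,7} D(X)={2,3,5,6,8,9} D(V)={2,3,5,6,7,9}: X {2,3,5,6,8,9}->{2,3,5}; V {2,3,5,6,7,9}->{5,6,7,9}
Constraint 2 (Z < X) on D(Z)={2,4,7} D(X)={2,3,5}: Z {2,4,7}->{2,4}; X {2,3,5}->{3,5}
Constraint 3 (Z < V) on D(Z)={2,4} D(V)={5,6,7,9}: no change
So after constraint 3: D(X)={3,5}, size = 2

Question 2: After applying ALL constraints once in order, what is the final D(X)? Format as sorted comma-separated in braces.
Answer: {3,5}

Derivation:
Constraint 1 (Z + X = V) on D(Z)={2,4,7} D(X)={2,3,5,6,8,9} D(V)={2,3,5,6,7,9}: X {2,3,5,6,8,9}->{2,3,5}; V {2,3,5,6,7,9}->{5,6,7,9}
Constraint 2 (Z < X) on D(Z)={2,4,7} D(X)={2,3,5}: Z {2,4,7}->{2,4}; X {2,3,5}->{3,5}
Constraint 3 (Z < V) on D(Z)={2,4} D(V)={5,6,7,9}: no change
Constraint 4 (Z < X) on D(Z)={2,4} D(X)={3,5}: no change
So after all 4 constraints: D(X) = {3,5}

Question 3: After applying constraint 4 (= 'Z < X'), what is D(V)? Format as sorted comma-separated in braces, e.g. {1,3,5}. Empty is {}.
Answer: {5,6,7,9}

Derivation:
Constraint 1 (Z + X = V) on D(Z)={2,4,7} D(X)={2,3,5,6,8,9} D(V)={2,3,5,6,7,9}: X {2,3,5,6,8,9}->{2,3,5}; V {2,3,5,6,7,9}->{5,6,7,9}
Constraint 2 (Z < X) on D(Z)={2,4,7} D(X)={2,3,5}: Z {2,4,7}->{2,4}; X {2,3,5}->{3,5}
Constraint 3 (Z < V) on D(Z)={2,4} D(V)={5,6,7,9}: no change
Constraint 4 (Z < X) on D(Z)={2,4} D(X)={3,5}: no change
So after constraint 4: D(V) = {5,6,7,9}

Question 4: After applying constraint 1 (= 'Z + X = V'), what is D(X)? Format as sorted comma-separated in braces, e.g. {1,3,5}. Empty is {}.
Answer: {2,3,5}

Derivation:
Constraint 1 (Z + X = V) on D(Z)={2,4,7} D(X)={2,3,5,6,8,9} D(V)={2,3,5,6,7,9}: X {2,3,5,6,8,9}->{2,3,5}; V {2,3,5,6,7,9}->{5,6,7,9}
So after constraint 1: D(X) = {2,3,5}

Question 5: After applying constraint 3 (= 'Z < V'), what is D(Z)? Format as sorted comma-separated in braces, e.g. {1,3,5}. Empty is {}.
Answer: {2,4}

Derivation:
Constraint 1 (Z + X = V) on D(Z)={2,4,7} D(X)={2,3,5,6,8,9} D(V)={2,3,5,6,7,9}: X {2,3,5,6,8,9}->{2,3,5}; V {2,3,5,6,7,9}->{5,6,7,9}
Constraint 2 (Z < X) on D(Z)={2,4,7} D(X)={2,3,5}: Z {2,4,7}->{2,4}; X {2,3,5}->{3,5}
Constraint 3 (Z < V) on D(Z)={2,4} D(V)={5,6,7,9}: no change
So after constraint 3: D(Z) = {2,4}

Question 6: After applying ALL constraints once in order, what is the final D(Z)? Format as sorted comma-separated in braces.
Answer: {2,4}

Derivation:
Constraint 1 (Z + X = V) on D(Z)={2,4,7} D(X)={2,3,5,6,8,9} D(V)={2,3,5,6,7,9}: X {2,3,5,6,8,9}->{2,3,5}; V {2,3,5,6,7,9}->{5,6,7,9}
Constraint 2 (Z < X) on D(Z)={2,4,7} D(X)={2,3,5}: Z {2,4,7}->{2,4}; X {2,3,5}->{3,5}
Constraint 3 (Z < V) on D(Z)={2,4} D(V)={5,6,7,9}: no change
Constraint 4 (Z < X) on D(Z)={2,4} D(X)={3,5}: no change
So after all 4 constraints: D(Z) = {2,4}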